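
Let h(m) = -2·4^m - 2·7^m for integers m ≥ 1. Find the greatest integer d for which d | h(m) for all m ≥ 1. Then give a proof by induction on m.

d = 2

Computing the first values: h(1) = -22 and h(2) = -130; gcd(-22, -130) = 2, so d ≤ 2.
We prove 2 | -2·4^m - 2·7^m for all m ≥ 1 by induction on m.
For the base case m = 1: h(1) = -22 = 2·(-11), so 2 | h(1).
Suppose the result is true for m = i, i.e. 2 | h(i). Then
h(i+1) − 7·h(i) = (-2·4^(i+1) - 2·7^(i+1)) − 7·(-2·4^i - 2·7^i) = (-2)·4^i·(4 − 7) = (6)·4^i. Since 2 | h(i) by the inductive hypothesis, 2 | 7·h(i); and 2 | 6 since 6 = 2·3. Therefore 2 | h(i+1).
This completes the induction.
Therefore the largest such d is 2.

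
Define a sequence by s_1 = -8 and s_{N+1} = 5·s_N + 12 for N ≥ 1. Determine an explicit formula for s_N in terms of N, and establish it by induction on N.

s_N = -5^N - 3

Computing the first terms: s_1 = -8, s_2 = -28, s_3 = -128. This suggests s_N = -5^N - 3.
Base step (N = 1): the formula gives -8 = -8 = s_1.
Inductive step: assume the claim holds for N = r, so s_r = -5^r - 3.
Then s_{r+1} = 5·s_r + 12 = 5·(-5^r - 3) + 12 = -5^(r + 1) - 3,
which is the claimed formula at N = r+1.
By the principle of mathematical induction, the result holds for all N ≥ 1.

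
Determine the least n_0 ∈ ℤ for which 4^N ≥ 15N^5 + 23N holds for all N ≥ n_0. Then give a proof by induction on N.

At N = 10: 1048576 < 1500230, so the inequality fails and n_0 ≥ 11. We prove 4^N ≥ 15N^5 + 23N for all N ≥ 11.
Base case (N = 11): 4^N = 4194304 and 15N^5 + 23N = 2416018, so 4194304 ≥ 2416018.
Suppose the result is true for N = r, so 4^r ≥ 15r^5 + 23r.
Then 4^(r + 1) = 4·(4^r) ≥ 4·(15r^5 + 23r).
Also, for r ≥ 11 we have 4·(15r^5 + 23r) ≥ 15(r+1)^5 + 23(r+1), since 4·(15r^5 + 23r) − (15(r+1)^5 + 23(r+1)) = 45r^5 - 75r^4 - 150r^3 - 150r^2 - 6r - 38, which is nonnegative for all r ≥ 11.
Combining, 4^(r + 1) ≥ 15(r+1)^5 + 23(r+1).
Hence, by induction on N, the claim holds for every N ≥ 11.
Hence the smallest such n_0 is 11.

n_0 = 11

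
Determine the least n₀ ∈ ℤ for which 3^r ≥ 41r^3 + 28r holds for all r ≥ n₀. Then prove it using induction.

At r = 9: 19683 < 30141, so the inequality fails and n₀ ≥ 10. We prove 3^r ≥ 41r^3 + 28r for all r ≥ 10.
For the base case r = 10: 3^r = 59049 and 41r^3 + 28r = 41280, so 59049 ≥ 41280.
Suppose the result is true for r = k, so 3^k ≥ 41k^3 + 28k.
Then 3^(k + 1) = 3·(3^k) ≥ 3·(41k^3 + 28k).
Also, for k ≥ 10 we have 3·(41k^3 + 28k) ≥ 41(k+1)^3 + 28(k+1), since 3·(41k^3 + 28k) − (41(k+1)^3 + 28(k+1)) = 82k^3 - 123k^2 - 67k - 69, which is nonnegative for all k ≥ 10.
Combining, 3^(k + 1) ≥ 41(k+1)^3 + 28(k+1).
By induction, the statement is established for all r ≥ 10.
Hence the smallest such n₀ is 10.

n₀ = 10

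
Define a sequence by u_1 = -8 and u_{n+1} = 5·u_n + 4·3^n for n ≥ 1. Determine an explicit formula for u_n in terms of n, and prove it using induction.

u_n = -2·3^n - 2·5^(n - 1)

Computing the first terms: u_1 = -8, u_2 = -28, u_3 = -104. This suggests u_n = -2·3^n - 2·5^(n - 1).
For the base case n = 1: the formula gives -8 = -8 = u_1.
Suppose the result is true for n = j, so u_j = -2·3^j - 2·5^(j - 1).
Then u_{j+1} = 5·u_j + 4·3^j = 5·(-2·3^j - 2·5^(j - 1)) + 4·3^j = -2·3^(j + 1) - 2·5^j = -2·3^(j+1) - 2·5^((j+1) - 1),
which is the claimed formula at n = j+1.
By induction, the statement is established for all n ≥ 1.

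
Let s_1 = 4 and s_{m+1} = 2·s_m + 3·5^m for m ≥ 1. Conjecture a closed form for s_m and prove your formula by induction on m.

Computing the first terms: s_1 = 4, s_2 = 23, s_3 = 121. This suggests s_m = -2^(m - 1) + 5^m.
For the base case m = 1: the formula gives 4 = 4 = s_1.
For the inductive step, assume it holds for an arbitrary p ≥ 1, so s_p = -2^(p - 1) + 5^p.
Then s_{p+1} = 2·s_p + 3·5^p = 2·(-2^(p - 1) + 5^p) + 3·5^p = -2^p + 5^(p + 1) = -2^((p+1) - 1) + 5^(p+1),
which is the claimed formula at m = p+1.
This completes the induction.

s_m = -2^(m - 1) + 5^m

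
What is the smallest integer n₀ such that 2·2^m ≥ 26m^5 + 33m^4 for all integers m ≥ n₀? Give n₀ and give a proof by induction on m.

n₀ = 28

At m = 27: 268435456 < 390609135, so the inequality fails and n₀ ≥ 28. We prove 2·2^m ≥ 26m^5 + 33m^4 for all m ≥ 28.
Base case (m = 28): 2·2^m = 536870912 and 26m^5 + 33m^4 = 467753216, so 536870912 ≥ 467753216.
For the inductive step, assume it holds for an arbitrary k ≥ 28, so 2·2^k ≥ 26k^5 + 33k^4.
Then 2·2^(k + 1) = 2·(2·2^k) ≥ 2·(26k^5 + 33k^4).
Also, for k ≥ 28 we have 2·(26k^5 + 33k^4) ≥ 26(k+1)^5 + 33(k+1)^4, since 2·(26k^5 + 33k^4) − (26(k+1)^5 + 33(k+1)^4) = 26k^5 - 97k^4 - 392k^3 - 458k^2 - 262k - 59, which is nonnegative for all k ≥ 28.
Combining, 2·2^(k + 1) ≥ 26(k+1)^5 + 33(k+1)^4.
Hence, by induction on m, the claim holds for every m ≥ 28.
Hence the smallest such n₀ is 28.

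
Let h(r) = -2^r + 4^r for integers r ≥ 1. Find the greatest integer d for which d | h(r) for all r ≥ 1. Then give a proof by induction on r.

d = 2

Computing the first values: h(1) = 2 and h(2) = 12; gcd(2, 12) = 2, so d ≤ 2.
We prove 2 | -2^r + 4^r for all r ≥ 1 by induction on r.
Base step (r = 1): h(1) = 2 = 2·(1), so 2 | h(1).
For the inductive step, assume it holds for an arbitrary i ≥ 1, i.e. 2 | h(i). Then
4^{i+1} − 2^{i+1} = 4·4^i − 2·2^i = 4·(4^i − 2^i) + (2)·2^i. The first term is divisible by 2 by the inductive hypothesis, and the second term (2)·2^i is divisible by 2 since 2 | 2. Hence 2 | h(i+1).
By induction, the statement is established for all r ≥ 1.
Therefore the largest such d is 2.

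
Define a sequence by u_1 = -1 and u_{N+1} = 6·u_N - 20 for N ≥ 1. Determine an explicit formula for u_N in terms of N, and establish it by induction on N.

Computing the first terms: u_1 = -1, u_2 = -26, u_3 = -176. This suggests u_N = -5·6^(N - 1) + 4.
When N = 1: the formula gives -1 = -1 = u_1.
Suppose the result is true for N = r, so u_r = -5·6^(r - 1) + 4.
Then u_{r+1} = 6·u_r - 20 = 6·(-5·6^(r - 1) + 4) - 20 = -5·6^r + 4 = -5·6^((r+1) - 1) + 4,
which is the claimed formula at N = r+1.
By the principle of mathematical induction, the result holds for all N ≥ 1.

u_N = -5·6^(N - 1) + 4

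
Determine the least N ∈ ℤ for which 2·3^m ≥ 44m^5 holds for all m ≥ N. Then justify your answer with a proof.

At m = 15: 28697814 < 33412500, so the inequality fails and N ≥ 16. We prove 2·3^m ≥ 44m^5 for all m ≥ 16.
When m = 16: 2·3^m = 86093442 and 44m^5 = 46137344, so 86093442 ≥ 46137344.
For the inductive step, assume it holds for an arbitrary j ≥ 16, so 2·3^j ≥ 44j^5.
Then 2·3^(j + 1) = 3·(2·3^j) ≥ 3·(44j^5).
Also, for j ≥ 16 we have 3·(44j^5) ≥ 44(j+1)^5, since 3 ≥ (1 + 1/j)^5 for all j ≥ 16.
Combining, 2·3^(j + 1) ≥ 44(j+1)^5.
This completes the induction.
Hence the smallest such N is 16.

N = 16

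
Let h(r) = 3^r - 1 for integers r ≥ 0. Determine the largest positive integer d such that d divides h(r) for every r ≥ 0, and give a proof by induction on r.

d = 2

Computing the first values: h(0) = 0 and h(1) = 2; gcd(0, 2) = 2, so d ≤ 2.
We prove 2 | 3^r - 1 for all r ≥ 0 by induction on r.
Base step (r = 0): h(0) = 0 = 2·(0), so 2 | h(0).
Inductive step: suppose the statement holds for some p ≥ 0, i.e. 2 | h(p). Then
h(p+1) = 3^(p+1) - 1 = 3·(3^p - 1) + 2 = 3·h(p) + 2. The first term is divisible by 2 by the inductive hypothesis, and 2 is divisible by 2. Hence 2 | h(p+1).
By the principle of mathematical induction, the result holds for all r ≥ 0.
Therefore the largest such d is 2.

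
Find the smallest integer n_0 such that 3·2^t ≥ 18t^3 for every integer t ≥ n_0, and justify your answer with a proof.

n_0 = 15

At t = 14: 49152 < 49392, so the inequality fails and n_0 ≥ 15. We prove 3·2^t ≥ 18t^3 for all t ≥ 15.
When t = 15: 3·2^t = 98304 and 18t^3 = 60750, so 98304 ≥ 60750.
For the inductive step, assume it holds for an arbitrary k ≥ 15, so 3·2^k ≥ 18k^3.
Then 3·2^(k + 1) = 2·(3·2^k) ≥ 2·(18k^3).
Also, for k ≥ 15 we have 2·(18k^3) ≥ 18(k+1)^3, since 2 ≥ (1 + 1/k)^3 for all k ≥ 15.
Combining, 3·2^(k + 1) ≥ 18(k+1)^3.
This completes the induction.
Hence the smallest such n_0 is 15.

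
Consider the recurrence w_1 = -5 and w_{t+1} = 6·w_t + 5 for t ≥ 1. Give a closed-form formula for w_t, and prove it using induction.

w_t = -4·6^(t - 1) - 1

Computing the first terms: w_1 = -5, w_2 = -25, w_3 = -145. This suggests w_t = -4·6^(t - 1) - 1.
When t = 1: the formula gives -5 = -5 = w_1.
Suppose the result is true for t = m, so w_m = -4·6^(m - 1) - 1.
Then w_{m+1} = 6·w_m + 5 = 6·(-4·6^(m - 1) - 1) + 5 = -4·6^m - 1 = -4·6^((m+1) - 1) - 1,
which is the claimed formula at t = m+1.
Hence, by induction on t, the claim holds for every t ≥ 1.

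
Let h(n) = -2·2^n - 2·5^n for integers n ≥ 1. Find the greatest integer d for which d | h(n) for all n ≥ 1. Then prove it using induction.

d = 2

Computing the first values: h(1) = -14 and h(2) = -58; gcd(-14, -58) = 2, so d ≤ 2.
We prove 2 | -2·2^n - 2·5^n for all n ≥ 1 by induction on n.
Base step (n = 1): h(1) = -14 = 2·(-7), so 2 | h(1).
Inductive step: assume the claim holds for n = j, i.e. 2 | h(j). Then
h(j+1) − 5·h(j) = (-2·2^(j+1) - 2·5^(j+1)) − 5·(-2·2^j - 2·5^j) = (-2)·2^j·(2 − 5) = (6)·2^j. Since 2 | h(j) by the inductive hypothesis, 2 | 5·h(j); and 2 | 6 since 6 = 2·3. Therefore 2 | h(j+1).
Hence, by induction on n, the claim holds for every n ≥ 1.
Therefore the largest such d is 2.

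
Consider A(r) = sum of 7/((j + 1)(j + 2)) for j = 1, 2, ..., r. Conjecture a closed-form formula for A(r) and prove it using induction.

We claim A(r) = 7r/(2(r + 2)) for all r ≥ 1.
For the base case r = 1: A(1) = 7/6, and the closed form gives 7/6. They agree.
Inductive step: assume the claim holds for r = j, so A(j) = 7j/(2(j + 2)).
Then A(j+1) = A(j) + (7/((j + 2)(j + 3))) = (7j/(2(j + 2))) + (7/((j + 2)(j + 3))).
Simplifying, A(j+1) = 7(j + 1)/(2(j + 3)) = 7(j+1)/(2((j+1) + 2)),
which is the closed form with r = j+1.
By induction, the statement is established for all r ≥ 1.

A(r) = 7r/(2(r + 2))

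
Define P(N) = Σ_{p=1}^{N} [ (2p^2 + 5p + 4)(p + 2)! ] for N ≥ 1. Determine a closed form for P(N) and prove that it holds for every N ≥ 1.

P(N) = (2N + 1)(N + 3)! - 6

We claim P(N) = (2N + 1)(N + 3)! - 6 for all N ≥ 1.
Base case (N = 1): P(1) = 66, and the closed form gives 66. They agree.
For the inductive step, assume it holds for an arbitrary p ≥ 1, so P(p) = (2p + 1)(p + 3)! - 6.
Then P(p+1) = P(p) + ((2p^2 + 9p + 11)(p + 3)!) = ((2p + 1)(p + 3)! - 6) + ((2p^2 + 9p + 11)(p + 3)!).
Simplifying, P(p+1) = (2(p+1) + 1)((p+1) + 3)! - 6,
which is the closed form with N = p+1.
Hence, by induction on N, the claim holds for every N ≥ 1.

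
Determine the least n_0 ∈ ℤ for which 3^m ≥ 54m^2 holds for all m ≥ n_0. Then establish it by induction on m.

At m = 7: 2187 < 2646, so the inequality fails and n_0 ≥ 8. We prove 3^m ≥ 54m^2 for all m ≥ 8.
When m = 8: 3^m = 6561 and 54m^2 = 3456, so 6561 ≥ 3456.
For the inductive step, assume it holds for an arbitrary p ≥ 8, so 3^p ≥ 54p^2.
Then 3^(p + 1) = 3·(3^p) ≥ 3·(54p^2).
Also, for p ≥ 8 we have 3·(54p^2) ≥ 54(p+1)^2, since 3 ≥ (1 + 1/p)^2 for all p ≥ 8.
Combining, 3^(p + 1) ≥ 54(p+1)^2.
This completes the induction.
Hence the smallest such n_0 is 8.

n_0 = 8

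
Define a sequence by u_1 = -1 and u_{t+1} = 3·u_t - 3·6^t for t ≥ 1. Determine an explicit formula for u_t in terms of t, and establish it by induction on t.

u_t = 5·3^(t - 1) - 6^t

Computing the first terms: u_1 = -1, u_2 = -21, u_3 = -171. This suggests u_t = 5·3^(t - 1) - 6^t.
When t = 1: the formula gives -1 = -1 = u_1.
Inductive step: assume the claim holds for t = j, so u_j = 5·3^(j - 1) - 6^j.
Then u_{j+1} = 3·u_j - 3·6^j = 3·(5·3^(j - 1) - 6^j) - 3·6^j = 5·3^j - 6^(j + 1) = 5·3^((j+1) - 1) - 6^(j+1),
which is the claimed formula at t = j+1.
Hence, by induction on t, the claim holds for every t ≥ 1.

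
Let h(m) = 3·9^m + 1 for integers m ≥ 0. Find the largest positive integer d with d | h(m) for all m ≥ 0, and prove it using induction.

Computing the first values: h(0) = 4 and h(1) = 28; gcd(4, 28) = 4, so d ≤ 4.
We prove 4 | 3·9^m + 1 for all m ≥ 0 by induction on m.
Base case (m = 0): h(0) = 4 = 4·(1), so 4 | h(0).
For the inductive step, assume it holds for an arbitrary i ≥ 0, i.e. 4 | h(i). Then
h(i+1) = 3·9^(i+1) + 1 = 9·(3·9^i + 1) - 8 = 9·h(i) - 8. The first term is divisible by 4 by the inductive hypothesis, and -8 is divisible by 4. Hence 4 | h(i+1).
By the principle of mathematical induction, the result holds for all m ≥ 0.
Therefore the largest such d is 4.

d = 4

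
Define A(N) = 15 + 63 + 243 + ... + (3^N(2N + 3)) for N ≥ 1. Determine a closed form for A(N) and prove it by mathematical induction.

We claim A(N) = 3·3^N(N + 1) - 3 for all N ≥ 1.
Base case (N = 1): A(1) = 15, and the closed form gives 15. They agree.
For the inductive step, assume it holds for an arbitrary j ≥ 1, so A(j) = 3·3^j(j + 1) - 3.
Then A(j+1) = A(j) + (3^(j + 1)(2j + 5)) = (3·3^j(j + 1) - 3) + (3^(j + 1)(2j + 5)).
Simplifying, A(j+1) = 9·3^j·j + 18·3^j - 3 = 3·3^(j+1)((j+1) + 1) - 3,
which is the closed form with N = j+1.
This completes the induction.

A(N) = 3·3^N(N + 1) - 3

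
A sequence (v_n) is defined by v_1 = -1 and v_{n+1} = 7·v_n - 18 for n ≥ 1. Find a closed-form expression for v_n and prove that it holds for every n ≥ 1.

v_n = -4·7^(n - 1) + 3

Computing the first terms: v_1 = -1, v_2 = -25, v_3 = -193. This suggests v_n = -4·7^(n - 1) + 3.
Base case (n = 1): the formula gives -1 = -1 = v_1.
Inductive step: assume the claim holds for n = k, so v_k = -4·7^(k - 1) + 3.
Then v_{k+1} = 7·v_k - 18 = 7·(-4·7^(k - 1) + 3) - 18 = -4·7^k + 3 = -4·7^((k+1) - 1) + 3,
which is the claimed formula at n = k+1.
This completes the induction.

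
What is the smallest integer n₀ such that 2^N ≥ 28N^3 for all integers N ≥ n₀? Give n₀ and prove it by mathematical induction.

n₀ = 18

At N = 17: 131072 < 137564, so the inequality fails and n₀ ≥ 18. We prove 2^N ≥ 28N^3 for all N ≥ 18.
Base case (N = 18): 2^N = 262144 and 28N^3 = 163296, so 262144 ≥ 163296.
Inductive step: suppose the statement holds for some m ≥ 18, so 2^m ≥ 28m^3.
Then 2^(m + 1) = 2·(2^m) ≥ 2·(28m^3).
Also, for m ≥ 18 we have 2·(28m^3) ≥ 28(m+1)^3, since 2 ≥ (1 + 1/m)^3 for all m ≥ 18.
Combining, 2^(m + 1) ≥ 28(m+1)^3.
By induction, the statement is established for all N ≥ 18.
Hence the smallest such n₀ is 18.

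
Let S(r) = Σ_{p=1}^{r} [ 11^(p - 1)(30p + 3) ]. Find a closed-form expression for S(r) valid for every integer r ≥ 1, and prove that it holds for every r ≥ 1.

We claim S(r) = 3·11^r·r for all r ≥ 1.
When r = 1: S(1) = 33, and the closed form gives 33. They agree.
For the inductive step, assume it holds for an arbitrary p ≥ 1, so S(p) = 3·11^p·p.
Then S(p+1) = S(p) + (11^p(30p + 33)) = (3·11^p·p) + (11^p(30p + 33)).
Simplifying, S(p+1) = 33·11^p(p + 1) = 3·11^(p+1)·(p+1),
which is the closed form with r = p+1.
Hence, by induction on r, the claim holds for every r ≥ 1.

S(r) = 3·11^r·r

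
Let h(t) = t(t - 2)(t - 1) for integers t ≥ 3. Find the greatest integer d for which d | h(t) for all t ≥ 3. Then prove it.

d = 6

Computing the first values: h(3) = 6 and h(4) = 24; gcd(6, 24) = 6, so d ≤ 6.
We prove 6 | t(t - 2)(t - 1) for all t ≥ 3 by induction on t.
For the base case t = 3: h(3) = 6 = 6·(1), so 6 | h(3).
Inductive step: assume the claim holds for t = j, i.e. 6 | h(j). Then
h(j+1) − h(j) = (j-1)·j·(j+1) − (j-2)·(j-1)·j = (j-1)·j·[(j+1) − (j-2)] = 3·(j-1)·j. The product of 2 consecutive integers is divisible by (2)! = 2, so h(j+1) − h(j) is divisible by 3·2 = 6. By the inductive hypothesis 6 | h(j), hence 6 | h(j+1).
By the principle of mathematical induction, the result holds for all t ≥ 3.
Therefore the largest such d is 6.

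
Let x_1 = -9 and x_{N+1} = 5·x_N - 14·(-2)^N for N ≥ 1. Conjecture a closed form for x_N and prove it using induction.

x_N = -(-2)^(N + 1) - 5^N

Computing the first terms: x_1 = -9, x_2 = -17, x_3 = -141. This suggests x_N = -(-2)^(N + 1) - 5^N.
When N = 1: the formula gives -9 = -9 = x_1.
Inductive step: suppose the statement holds for some i ≥ 1, so x_i = -(-2)^(i + 1) - 5^i.
Then x_{i+1} = 5·x_i - 14·(-2)^i = 5·(-(-2)^(i + 1) - 5^i) - 14·(-2)^i = -(-2)^(i + 2) - 5^(i + 1) = -(-2)^((i+1) + 1) - 5^(i+1),
which is the claimed formula at N = i+1.
By the principle of mathematical induction, the result holds for all N ≥ 1.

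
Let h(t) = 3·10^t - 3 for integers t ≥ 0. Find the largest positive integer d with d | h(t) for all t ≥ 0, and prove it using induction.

Computing the first values: h(0) = 0 and h(1) = 27; gcd(0, 27) = 27, so d ≤ 27.
We prove 27 | 3·10^t - 3 for all t ≥ 0 by induction on t.
Base case (t = 0): h(0) = 0 = 27·(0), so 27 | h(0).
Inductive step: assume the claim holds for t = m, i.e. 27 | h(m). Then
h(m+1) = 3·10^(m+1) - 3 = 10·(3·10^m - 3) + 27 = 10·h(m) + 27. The first term is divisible by 27 by the inductive hypothesis, and 27 is divisible by 27. Hence 27 | h(m+1).
By the principle of mathematical induction, the result holds for all t ≥ 0.
Therefore the largest such d is 27.

d = 27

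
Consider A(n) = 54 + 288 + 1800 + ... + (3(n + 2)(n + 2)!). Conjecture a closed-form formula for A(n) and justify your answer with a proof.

We claim A(n) = 3(n + 3)! - 18 for all n ≥ 1.
When n = 1: A(1) = 54, and the closed form gives 54. They agree.
For the inductive step, assume it holds for an arbitrary i ≥ 1, so A(i) = 3(i + 3)! - 18.
Then A(i+1) = A(i) + (3(i + 3)(i + 3)!) = (3(i + 3)! - 18) + (3(i + 3)(i + 3)!).
Simplifying, A(i+1) = 3((i+1) + 3)! - 18,
which is the closed form with n = i+1.
This completes the induction.

A(n) = 3(n + 3)! - 18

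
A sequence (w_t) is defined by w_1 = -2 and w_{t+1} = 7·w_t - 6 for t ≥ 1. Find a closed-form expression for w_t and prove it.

w_t = -3·7^(t - 1) + 1

Computing the first terms: w_1 = -2, w_2 = -20, w_3 = -146. This suggests w_t = -3·7^(t - 1) + 1.
For the base case t = 1: the formula gives -2 = -2 = w_1.
Inductive step: suppose the statement holds for some p ≥ 1, so w_p = -3·7^(p - 1) + 1.
Then w_{p+1} = 7·w_p - 6 = 7·(-3·7^(p - 1) + 1) - 6 = -3·7^p + 1 = -3·7^((p+1) - 1) + 1,
which is the claimed formula at t = p+1.
This completes the induction.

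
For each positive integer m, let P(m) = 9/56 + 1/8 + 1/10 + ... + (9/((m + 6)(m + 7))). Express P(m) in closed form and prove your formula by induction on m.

P(m) = 9m/(7(m + 7))

We claim P(m) = 9m/(7(m + 7)) for all m ≥ 1.
For the base case m = 1: P(1) = 9/56, and the closed form gives 9/56. They agree.
Suppose the result is true for m = p, so P(p) = 9p/(7(p + 7)).
Then P(p+1) = P(p) + (9/((p + 7)(p + 8))) = (9p/(7(p + 7))) + (9/((p + 7)(p + 8))).
Simplifying, P(p+1) = 9(p + 1)/(7(p + 8)) = 9(p+1)/(7((p+1) + 7)),
which is the closed form with m = p+1.
Hence, by induction on m, the claim holds for every m ≥ 1.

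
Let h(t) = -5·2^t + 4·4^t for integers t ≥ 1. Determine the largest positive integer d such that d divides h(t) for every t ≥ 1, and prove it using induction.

d = 2

Computing the first values: h(1) = 6 and h(2) = 44; gcd(6, 44) = 2, so d ≤ 2.
We prove 2 | -5·2^t + 4·4^t for all t ≥ 1 by induction on t.
Base step (t = 1): h(1) = 6 = 2·(3), so 2 | h(1).
Suppose the result is true for t = m, i.e. 2 | h(m). Then
h(m+1) − 4·h(m) = (-5·2^(m+1) + 4·4^(m+1)) − 4·(-5·2^m + 4·4^m) = (-5)·2^m·(2 − 4) = (10)·2^m. Since 2 | h(m) by the inductive hypothesis, 2 | 4·h(m); and 2 | 10 since 10 = 2·5. Therefore 2 | h(m+1).
Hence, by induction on t, the claim holds for every t ≥ 1.
Therefore the largest such d is 2.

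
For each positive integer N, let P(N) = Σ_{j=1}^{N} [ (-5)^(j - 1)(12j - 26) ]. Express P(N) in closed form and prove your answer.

P(N) = 2(-5)^N(-N + 2) - 4

We claim P(N) = 2(-5)^N(-N + 2) - 4 for all N ≥ 1.
For the base case N = 1: P(1) = -14, and the closed form gives -14. They agree.
Inductive step: suppose the statement holds for some j ≥ 1, so P(j) = 2(-5)^j(-j + 2) - 4.
Then P(j+1) = P(j) + ((-5)^j(12j - 14)) = (2(-5)^j(-j + 2) - 4) + ((-5)^j(12j - 14)).
Simplifying, P(j+1) = 10(-5)^j·j - 10(-5)^j - 4 = 2(-5)^(j+1)(-(j+1) + 2) - 4,
which is the closed form with N = j+1.
By the principle of mathematical induction, the result holds for all N ≥ 1.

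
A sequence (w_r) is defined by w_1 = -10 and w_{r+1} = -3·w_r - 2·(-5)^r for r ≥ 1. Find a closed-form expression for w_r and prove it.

Computing the first terms: w_1 = -10, w_2 = 40, w_3 = -170. This suggests w_r = -5(-3)^(r - 1) + (-5)^r.
Base case (r = 1): the formula gives -10 = -10 = w_1.
Inductive step: assume the claim holds for r = k, so w_k = -5(-3)^(k - 1) + (-5)^k.
Then w_{k+1} = -3·w_k - 2·(-5)^k = -3·(-5(-3)^(k - 1) + (-5)^k) - 2·(-5)^k = -5(-3)^k + (-5)^(k + 1) = -5(-3)^((k+1) - 1) + (-5)^(k+1),
which is the claimed formula at r = k+1.
By the principle of mathematical induction, the result holds for all r ≥ 1.

w_r = -5(-3)^(r - 1) + (-5)^r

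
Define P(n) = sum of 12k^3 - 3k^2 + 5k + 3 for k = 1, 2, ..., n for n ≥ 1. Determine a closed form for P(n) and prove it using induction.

We claim P(n) = n(3n^3 + 5n^2 + 4n + 5) for all n ≥ 1.
Base step (n = 1): P(1) = 17, and the closed form gives 17. They agree.
Suppose the result is true for n = k, so P(k) = k(3k^3 + 5k^2 + 4k + 5).
Then P(k+1) = P(k) + (12k^3 + 33k^2 + 35k + 17) = (k(3k^3 + 5k^2 + 4k + 5)) + (12k^3 + 33k^2 + 35k + 17).
Simplifying, P(k+1) = (k + 1)(3k^3 + 14k^2 + 23k + 17) = (k+1)(3(k+1)^3 + 5(k+1)^2 + 4(k+1) + 5),
which is the closed form with n = k+1.
By the principle of mathematical induction, the result holds for all n ≥ 1.

P(n) = n(3n^3 + 5n^2 + 4n + 5)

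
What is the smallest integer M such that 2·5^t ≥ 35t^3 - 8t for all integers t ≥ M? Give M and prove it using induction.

M = 5

At t = 4: 1250 < 2208, so the inequality fails and M ≥ 5. We prove 2·5^t ≥ 35t^3 - 8t for all t ≥ 5.
For the base case t = 5: 2·5^t = 6250 and 35t^3 - 8t = 4335, so 6250 ≥ 4335.
Inductive step: assume the claim holds for t = m, so 2·5^m ≥ 35m^3 - 8m.
Then 2·5^(m + 1) = 5·(2·5^m) ≥ 5·(35m^3 - 8m).
Also, for m ≥ 5 we have 5·(35m^3 - 8m) ≥ 35(m+1)^3 - 8(m+1), since 5·(35m^3 - 8m) − (35(m+1)^3 - 8(m+1)) = 140m^3 - 105m^2 - 137m - 27, which is nonnegative for all m ≥ 5.
Combining, 2·5^(m + 1) ≥ 35(m+1)^3 - 8(m+1).
Hence, by induction on t, the claim holds for every t ≥ 5.
Hence the smallest such M is 5.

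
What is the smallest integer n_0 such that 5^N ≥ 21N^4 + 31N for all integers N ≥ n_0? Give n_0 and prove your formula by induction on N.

n_0 = 7

At N = 6: 15625 < 27402, so the inequality fails and n_0 ≥ 7. We prove 5^N ≥ 21N^4 + 31N for all N ≥ 7.
Base case (N = 7): 5^N = 78125 and 21N^4 + 31N = 50638, so 78125 ≥ 50638.
Suppose the result is true for N = j, so 5^j ≥ 21j^4 + 31j.
Then 5^(j + 1) = 5·(5^j) ≥ 5·(21j^4 + 31j).
Also, for j ≥ 7 we have 5·(21j^4 + 31j) ≥ 21(j+1)^4 + 31(j+1), since 5·(21j^4 + 31j) − (21(j+1)^4 + 31(j+1)) = 84j^4 - 84j^3 - 126j^2 + 40j - 52, which is nonnegative for all j ≥ 7.
Combining, 5^(j + 1) ≥ 21(j+1)^4 + 31(j+1).
By induction, the statement is established for all N ≥ 7.
Hence the smallest such n_0 is 7.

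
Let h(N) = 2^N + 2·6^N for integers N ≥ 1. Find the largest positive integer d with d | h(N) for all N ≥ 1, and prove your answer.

d = 2

Computing the first values: h(1) = 14 and h(2) = 76; gcd(14, 76) = 2, so d ≤ 2.
We prove 2 | 2^N + 2·6^N for all N ≥ 1 by induction on N.
For the base case N = 1: h(1) = 14 = 2·(7), so 2 | h(1).
Inductive step: assume the claim holds for N = k, i.e. 2 | h(k). Then
h(k+1) − 6·h(k) = (2^(k+1) + 2·6^(k+1)) − 6·(2^k + 2·6^k) = (1)·2^k·(2 − 6) = (-4)·2^k. Since 2 | h(k) by the inductive hypothesis, 2 | 6·h(k); and 2 | -4 since -4 = 2·-2. Therefore 2 | h(k+1).
By induction, the statement is established for all N ≥ 1.
Therefore the largest such d is 2.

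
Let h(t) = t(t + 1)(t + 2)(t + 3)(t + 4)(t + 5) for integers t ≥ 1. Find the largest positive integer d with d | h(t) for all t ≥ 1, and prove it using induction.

d = 720

Computing the first values: h(1) = 720 and h(2) = 5040; gcd(720, 5040) = 720, so d ≤ 720.
We prove 720 | t(t + 1)(t + 2)(t + 3)(t + 4)(t + 5) for all t ≥ 1 by induction on t.
When t = 1: h(1) = 720 = 720·(1), so 720 | h(1).
Inductive step: suppose the statement holds for some j ≥ 1, i.e. 720 | h(j). Then
h(j+1) − h(j) = (j+1)·(j+2)·(j+3)·(j+4)·(j+5)·(j+6) − j·(j+1)·(j+2)·(j+3)·(j+4)·(j+5) = (j+1)·(j+2)·(j+3)·(j+4)·(j+5)·[(j+6) − j] = 6·(j+1)·(j+2)·(j+3)·(j+4)·(j+5). The product of 5 consecutive integers is divisible by (5)! = 120, so h(j+1) − h(j) is divisible by 6·120 = 720. By the inductive hypothesis 720 | h(j), hence 720 | h(j+1).
This completes the induction.
Therefore the largest such d is 720.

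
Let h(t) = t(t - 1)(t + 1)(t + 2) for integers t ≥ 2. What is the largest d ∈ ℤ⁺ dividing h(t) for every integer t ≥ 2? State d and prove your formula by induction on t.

Computing the first values: h(2) = 24 and h(3) = 120; gcd(24, 120) = 24, so d ≤ 24.
We prove 24 | t(t - 1)(t + 1)(t + 2) for all t ≥ 2 by induction on t.
Base step (t = 2): h(2) = 24 = 24·(1), so 24 | h(2).
Inductive step: suppose the statement holds for some i ≥ 2, i.e. 24 | h(i). Then
h(i+1) − h(i) = i·(i+1)·(i+2)·(i+3) − (i-1)·i·(i+1)·(i+2) = i·(i+1)·(i+2)·[(i+3) − (i-1)] = 4·i·(i+1)·(i+2). The product of 3 consecutive integers is divisible by (3)! = 6, so h(i+1) − h(i) is divisible by 4·6 = 24. By the inductive hypothesis 24 | h(i), hence 24 | h(i+1).
By induction, the statement is established for all t ≥ 2.
Therefore the largest such d is 24.

d = 24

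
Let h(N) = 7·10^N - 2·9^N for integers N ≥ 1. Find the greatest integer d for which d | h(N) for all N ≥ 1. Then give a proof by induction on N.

d = 2

Computing the first values: h(1) = 52 and h(2) = 538; gcd(52, 538) = 2, so d ≤ 2.
We prove 2 | 7·10^N - 2·9^N for all N ≥ 1 by induction on N.
Base step (N = 1): h(1) = 52 = 2·(26), so 2 | h(1).
Suppose the result is true for N = r, i.e. 2 | h(r). Then
h(r+1) − 10·h(r) = (7·10^(r+1) - 2·9^(r+1)) − 10·(7·10^r - 2·9^r) = (-2)·9^r·(9 − 10) = (2)·9^r. Since 2 | h(r) by the inductive hypothesis, 2 | 10·h(r); and 2 | 2 since 2 = 2·1. Therefore 2 | h(r+1).
By the principle of mathematical induction, the result holds for all N ≥ 1.
Therefore the largest such d is 2.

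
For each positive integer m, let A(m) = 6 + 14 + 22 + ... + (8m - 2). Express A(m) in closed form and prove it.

We claim A(m) = 2m(2m + 1) for all m ≥ 1.
Base step (m = 1): A(1) = 6, and the closed form gives 6. They agree.
Inductive step: assume the claim holds for m = r, so A(r) = 2r(2r + 1).
Then A(r+1) = A(r) + (8r + 6) = (2r(2r + 1)) + (8r + 6).
Simplifying, A(r+1) = 2(r + 1)(2r + 3) = 2(r+1)(2(r+1) + 1),
which is the closed form with m = r+1.
By the principle of mathematical induction, the result holds for all m ≥ 1.

A(m) = 2m(2m + 1)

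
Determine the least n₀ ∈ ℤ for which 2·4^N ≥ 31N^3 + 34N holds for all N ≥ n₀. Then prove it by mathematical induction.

At N = 5: 2048 < 4045, so the inequality fails and n₀ ≥ 6. We prove 2·4^N ≥ 31N^3 + 34N for all N ≥ 6.
Base case (N = 6): 2·4^N = 8192 and 31N^3 + 34N = 6900, so 8192 ≥ 6900.
Inductive step: suppose the statement holds for some p ≥ 6, so 2·4^p ≥ 31p^3 + 34p.
Then 2·4^(p + 1) = 4·(2·4^p) ≥ 4·(31p^3 + 34p).
Also, for p ≥ 6 we have 4·(31p^3 + 34p) ≥ 31(p+1)^3 + 34(p+1), since 4·(31p^3 + 34p) − (31(p+1)^3 + 34(p+1)) = 93p^3 - 93p^2 + 9p - 65, which is nonnegative for all p ≥ 6.
Combining, 2·4^(p + 1) ≥ 31(p+1)^3 + 34(p+1).
This completes the induction.
Hence the smallest such n₀ is 6.

n₀ = 6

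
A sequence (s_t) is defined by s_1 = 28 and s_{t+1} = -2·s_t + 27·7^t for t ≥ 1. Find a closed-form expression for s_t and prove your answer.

Computing the first terms: s_1 = 28, s_2 = 133, s_3 = 1057. This suggests s_t = 7(-2)^(t - 1) + 3·7^t.
For the base case t = 1: the formula gives 28 = 28 = s_1.
Inductive step: suppose the statement holds for some p ≥ 1, so s_p = 7(-2)^(p - 1) + 3·7^p.
Then s_{p+1} = -2·s_p + 27·7^p = -2·(7(-2)^(p - 1) + 3·7^p) + 27·7^p = 7(-2)^p + 3·7^(p + 1) = 7(-2)^((p+1) - 1) + 3·7^(p+1),
which is the claimed formula at t = p+1.
Hence, by induction on t, the claim holds for every t ≥ 1.

s_t = 7(-2)^(t - 1) + 3·7^t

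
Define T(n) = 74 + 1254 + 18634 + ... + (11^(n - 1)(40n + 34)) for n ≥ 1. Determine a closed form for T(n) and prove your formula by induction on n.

We claim T(n) = 11^n(4n + 3) - 3 for all n ≥ 1.
Base case (n = 1): T(1) = 74, and the closed form gives 74. They agree.
Suppose the result is true for n = m, so T(m) = 11^m(4m + 3) - 3.
Then T(m+1) = T(m) + (11^m(40m + 74)) = (11^m(4m + 3) - 3) + (11^m(40m + 74)).
Simplifying, T(m+1) = 44·11^m·m + 77·11^m - 3 = 11^(m+1)(4(m+1) + 3) - 3,
which is the closed form with n = m+1.
By the principle of mathematical induction, the result holds for all n ≥ 1.

T(n) = 11^n(4n + 3) - 3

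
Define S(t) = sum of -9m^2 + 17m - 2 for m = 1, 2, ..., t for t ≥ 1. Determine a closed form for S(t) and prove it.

S(t) = -t(3t^2 - 4t - 5)

We claim S(t) = -t(3t^2 - 4t - 5) for all t ≥ 1.
Base case (t = 1): S(1) = 6, and the closed form gives 6. They agree.
Inductive step: suppose the statement holds for some m ≥ 1, so S(m) = m(-3m^2 + 4m + 5).
Then S(m+1) = S(m) + (-9m^2 - m + 6) = (m(-3m^2 + 4m + 5)) + (-9m^2 - m + 6).
Simplifying, S(m+1) = -(m + 1)(3m^2 + 2m - 6) = -(m+1)(3(m+1)^2 - 4(m+1) - 5),
which is the closed form with t = m+1.
Hence, by induction on t, the claim holds for every t ≥ 1.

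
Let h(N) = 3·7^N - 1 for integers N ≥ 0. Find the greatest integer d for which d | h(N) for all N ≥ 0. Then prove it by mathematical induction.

d = 2

Computing the first values: h(0) = 2 and h(1) = 20; gcd(2, 20) = 2, so d ≤ 2.
We prove 2 | 3·7^N - 1 for all N ≥ 0 by induction on N.
Base step (N = 0): h(0) = 2 = 2·(1), so 2 | h(0).
For the inductive step, assume it holds for an arbitrary m ≥ 0, i.e. 2 | h(m). Then
h(m+1) = 3·7^(m+1) - 1 = 7·(3·7^m - 1) + 6 = 7·h(m) + 6. The first term is divisible by 2 by the inductive hypothesis, and 6 is divisible by 2. Hence 2 | h(m+1).
This completes the induction.
Therefore the largest such d is 2.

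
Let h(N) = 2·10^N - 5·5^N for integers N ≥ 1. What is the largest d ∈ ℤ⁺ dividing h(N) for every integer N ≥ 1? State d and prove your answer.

d = 5

Computing the first values: h(1) = -5 and h(2) = 75; gcd(-5, 75) = 5, so d ≤ 5.
We prove 5 | 2·10^N - 5·5^N for all N ≥ 1 by induction on N.
For the base case N = 1: h(1) = -5 = 5·(-1), so 5 | h(1).
Inductive step: assume the claim holds for N = p, i.e. 5 | h(p). Then
h(p+1) − 10·h(p) = (2·10^(p+1) - 5·5^(p+1)) − 10·(2·10^p - 5·5^p) = (-5)·5^p·(5 − 10) = (25)·5^p. Since 5 | h(p) by the inductive hypothesis, 5 | 10·h(p); and 5 | 25 since 25 = 5·5. Therefore 5 | h(p+1).
This completes the induction.
Therefore the largest such d is 5.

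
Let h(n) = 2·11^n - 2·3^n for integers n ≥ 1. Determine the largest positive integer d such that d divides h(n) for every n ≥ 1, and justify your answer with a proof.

d = 16

Computing the first values: h(1) = 16 and h(2) = 224; gcd(16, 224) = 16, so d ≤ 16.
We prove 16 | 2·11^n - 2·3^n for all n ≥ 1 by induction on n.
For the base case n = 1: h(1) = 16 = 16·(1), so 16 | h(1).
Suppose the result is true for n = k, i.e. 16 | h(k). Then
h(k+1) − 11·h(k) = (2·11^(k+1) - 2·3^(k+1)) − 11·(2·11^k - 2·3^k) = (-2)·3^k·(3 − 11) = (16)·3^k. Since 16 | h(k) by the inductive hypothesis, 16 | 11·h(k); and 16 | 16 since 16 = 16·1. Therefore 16 | h(k+1).
By the principle of mathematical induction, the result holds for all n ≥ 1.
Therefore the largest such d is 16.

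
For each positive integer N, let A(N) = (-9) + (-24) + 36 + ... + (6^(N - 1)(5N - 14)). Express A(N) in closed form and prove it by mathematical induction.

A(N) = 6^N(N - 3) + 3

We claim A(N) = 6^N(N - 3) + 3 for all N ≥ 1.
Base case (N = 1): A(1) = -9, and the closed form gives -9. They agree.
Inductive step: suppose the statement holds for some m ≥ 1, so A(m) = 6^m(m - 3) + 3.
Then A(m+1) = A(m) + (6^m(5m - 9)) = (6^m(m - 3) + 3) + (6^m(5m - 9)).
Simplifying, A(m+1) = 6·6^m·m - 12·6^m + 3 = 6^(m+1)((m+1) - 3) + 3,
which is the closed form with N = m+1.
By the principle of mathematical induction, the result holds for all N ≥ 1.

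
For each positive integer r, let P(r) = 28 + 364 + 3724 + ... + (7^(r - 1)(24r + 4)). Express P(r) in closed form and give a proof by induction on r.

We claim P(r) = 4·7^r·r for all r ≥ 1.
Base step (r = 1): P(1) = 28, and the closed form gives 28. They agree.
For the inductive step, assume it holds for an arbitrary i ≥ 1, so P(i) = 4·7^i·i.
Then P(i+1) = P(i) + (7^i(24i + 28)) = (4·7^i·i) + (7^i(24i + 28)).
Simplifying, P(i+1) = 28·7^i(i + 1) = 4·7^(i+1)·(i+1),
which is the closed form with r = i+1.
This completes the induction.

P(r) = 4·7^r·r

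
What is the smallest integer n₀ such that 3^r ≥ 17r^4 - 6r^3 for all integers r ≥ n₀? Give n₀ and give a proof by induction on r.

At r = 11: 177147 < 240911, so the inequality fails and n₀ ≥ 12. We prove 3^r ≥ 17r^4 - 6r^3 for all r ≥ 12.
For the base case r = 12: 3^r = 531441 and 17r^4 - 6r^3 = 342144, so 531441 ≥ 342144.
For the inductive step, assume it holds for an arbitrary i ≥ 12, so 3^i ≥ 17i^4 - 6i^3.
Then 3^(i + 1) = 3·(3^i) ≥ 3·(17i^4 - 6i^3).
Also, for i ≥ 12 we have 3·(17i^4 - 6i^3) ≥ 17(i+1)^4 - 6(i+1)^3, since 3·(17i^4 - 6i^3) − (17(i+1)^4 - 6(i+1)^3) = 34i^4 - 80i^3 - 84i^2 - 50i - 11, which is nonnegative for all i ≥ 12.
Combining, 3^(i + 1) ≥ 17(i+1)^4 - 6(i+1)^3.
Hence, by induction on r, the claim holds for every r ≥ 12.
Hence the smallest such n₀ is 12.

n₀ = 12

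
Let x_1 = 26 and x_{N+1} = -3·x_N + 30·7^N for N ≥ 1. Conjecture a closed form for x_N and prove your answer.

x_N = 5(-3)^(N - 1) + 3·7^N

Computing the first terms: x_1 = 26, x_2 = 132, x_3 = 1074. This suggests x_N = 5(-3)^(N - 1) + 3·7^N.
When N = 1: the formula gives 26 = 26 = x_1.
Inductive step: suppose the statement holds for some k ≥ 1, so x_k = 5(-3)^(k - 1) + 3·7^k.
Then x_{k+1} = -3·x_k + 30·7^k = -3·(5(-3)^(k - 1) + 3·7^k) + 30·7^k = 5(-3)^k + 3·7^(k + 1) = 5(-3)^((k+1) - 1) + 3·7^(k+1),
which is the claimed formula at N = k+1.
By induction, the statement is established for all N ≥ 1.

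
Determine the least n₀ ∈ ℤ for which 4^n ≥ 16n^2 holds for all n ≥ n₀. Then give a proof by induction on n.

n₀ = 4

At n = 3: 64 < 144, so the inequality fails and n₀ ≥ 4. We prove 4^n ≥ 16n^2 for all n ≥ 4.
Base step (n = 4): 4^n = 256 and 16n^2 = 256, so 256 ≥ 256.
For the inductive step, assume it holds for an arbitrary r ≥ 4, so 4^r ≥ 16r^2.
Then 4^(r + 1) = 4·(4^r) ≥ 4·(16r^2).
Also, for r ≥ 4 we have 4·(16r^2) ≥ 16(r+1)^2, since 4 ≥ (1 + 1/r)^2 for all r ≥ 4.
Combining, 4^(r + 1) ≥ 16(r+1)^2.
By the principle of mathematical induction, the result holds for all n ≥ 4.
Hence the smallest such n₀ is 4.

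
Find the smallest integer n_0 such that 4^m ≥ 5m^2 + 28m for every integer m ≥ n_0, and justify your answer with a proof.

At m = 3: 64 < 129, so the inequality fails and n_0 ≥ 4. We prove 4^m ≥ 5m^2 + 28m for all m ≥ 4.
When m = 4: 4^m = 256 and 5m^2 + 28m = 192, so 256 ≥ 192.
Suppose the result is true for m = r, so 4^r ≥ 5r^2 + 28r.
Then 4^(r + 1) = 4·(4^r) ≥ 4·(5r^2 + 28r).
Also, for r ≥ 4 we have 4·(5r^2 + 28r) ≥ 5(r+1)^2 + 28(r+1), since 4·(5r^2 + 28r) − (5(r+1)^2 + 28(r+1)) = 15r^2 + 74r - 33, which is nonnegative for all r ≥ 4.
Combining, 4^(r + 1) ≥ 5(r+1)^2 + 28(r+1).
This completes the induction.
Hence the smallest such n_0 is 4.

n_0 = 4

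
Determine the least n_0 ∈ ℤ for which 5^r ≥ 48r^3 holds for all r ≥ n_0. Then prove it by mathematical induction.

At r = 5: 3125 < 6000, so the inequality fails and n_0 ≥ 6. We prove 5^r ≥ 48r^3 for all r ≥ 6.
Base case (r = 6): 5^r = 15625 and 48r^3 = 10368, so 15625 ≥ 10368.
Inductive step: suppose the statement holds for some k ≥ 6, so 5^k ≥ 48k^3.
Then 5^(k + 1) = 5·(5^k) ≥ 5·(48k^3).
Also, for k ≥ 6 we have 5·(48k^3) ≥ 48(k+1)^3, since 5 ≥ (1 + 1/k)^3 for all k ≥ 6.
Combining, 5^(k + 1) ≥ 48(k+1)^3.
By the principle of mathematical induction, the result holds for all r ≥ 6.
Hence the smallest such n_0 is 6.

n_0 = 6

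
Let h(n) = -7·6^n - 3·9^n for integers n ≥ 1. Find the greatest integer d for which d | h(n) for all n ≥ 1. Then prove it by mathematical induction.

d = 3

Computing the first values: h(1) = -69 and h(2) = -495; gcd(-69, -495) = 3, so d ≤ 3.
We prove 3 | -7·6^n - 3·9^n for all n ≥ 1 by induction on n.
For the base case n = 1: h(1) = -69 = 3·(-23), so 3 | h(1).
Inductive step: assume the claim holds for n = p, i.e. 3 | h(p). Then
h(p+1) − 9·h(p) = (-7·6^(p+1) - 3·9^(p+1)) − 9·(-7·6^p - 3·9^p) = (-7)·6^p·(6 − 9) = (21)·6^p. Since 3 | h(p) by the inductive hypothesis, 3 | 9·h(p); and 3 | 21 since 21 = 3·7. Therefore 3 | h(p+1).
By the principle of mathematical induction, the result holds for all n ≥ 1.
Therefore the largest such d is 3.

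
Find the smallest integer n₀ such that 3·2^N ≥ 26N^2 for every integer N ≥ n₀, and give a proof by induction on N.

n₀ = 10

At N = 9: 1536 < 2106, so the inequality fails and n₀ ≥ 10. We prove 3·2^N ≥ 26N^2 for all N ≥ 10.
When N = 10: 3·2^N = 3072 and 26N^2 = 2600, so 3072 ≥ 2600.
For the inductive step, assume it holds for an arbitrary p ≥ 10, so 3·2^p ≥ 26p^2.
Then 3·2^(p + 1) = 2·(3·2^p) ≥ 2·(26p^2).
Also, for p ≥ 10 we have 2·(26p^2) ≥ 26(p+1)^2, since 2 ≥ (1 + 1/p)^2 for all p ≥ 10.
Combining, 3·2^(p + 1) ≥ 26(p+1)^2.
By induction, the statement is established for all N ≥ 10.
Hence the smallest such n₀ is 10.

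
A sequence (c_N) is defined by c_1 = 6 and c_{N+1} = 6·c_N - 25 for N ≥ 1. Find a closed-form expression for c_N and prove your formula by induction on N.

c_N = 6^(N - 1) + 5

Computing the first terms: c_1 = 6, c_2 = 11, c_3 = 41. This suggests c_N = 6^(N - 1) + 5.
When N = 1: the formula gives 6 = 6 = c_1.
Inductive step: suppose the statement holds for some m ≥ 1, so c_m = 6^(m - 1) + 5.
Then c_{m+1} = 6·c_m - 25 = 6·(6^(m - 1) + 5) - 25 = 6^m + 5 = 6^((m+1) - 1) + 5,
which is the claimed formula at N = m+1.
By the principle of mathematical induction, the result holds for all N ≥ 1.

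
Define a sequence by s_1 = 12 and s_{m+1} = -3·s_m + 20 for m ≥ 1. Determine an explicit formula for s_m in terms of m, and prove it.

s_m = 7(-3)^(m - 1) + 5

Computing the first terms: s_1 = 12, s_2 = -16, s_3 = 68. This suggests s_m = 7(-3)^(m - 1) + 5.
Base case (m = 1): the formula gives 12 = 12 = s_1.
Inductive step: assume the claim holds for m = j, so s_j = 7(-3)^(j - 1) + 5.
Then s_{j+1} = -3·s_j + 20 = -3·(7(-3)^(j - 1) + 5) + 20 = 7(-3)^j + 5 = 7(-3)^((j+1) - 1) + 5,
which is the claimed formula at m = j+1.
This completes the induction.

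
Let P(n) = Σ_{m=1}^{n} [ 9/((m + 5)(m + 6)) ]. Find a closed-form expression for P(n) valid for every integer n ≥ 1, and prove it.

We claim P(n) = 3n/(2(n + 6)) for all n ≥ 1.
For the base case n = 1: P(1) = 3/14, and the closed form gives 3/14. They agree.
Inductive step: suppose the statement holds for some m ≥ 1, so P(m) = 3m/(2(m + 6)).
Then P(m+1) = P(m) + (9/((m + 6)(m + 7))) = (3m/(2(m + 6))) + (9/((m + 6)(m + 7))).
Simplifying, P(m+1) = 3(m + 1)/(2(m + 7)) = 3(m+1)/(2((m+1) + 6)),
which is the closed form with n = m+1.
This completes the induction.

P(n) = 3n/(2(n + 6))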